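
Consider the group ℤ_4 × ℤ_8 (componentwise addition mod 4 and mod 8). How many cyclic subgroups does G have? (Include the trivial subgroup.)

14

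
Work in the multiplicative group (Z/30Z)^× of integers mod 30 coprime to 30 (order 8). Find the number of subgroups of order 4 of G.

3

|G| = 8 and 4 | 8, so subgroups of order 4 are possible by Lagrange.
The subgroups of order 4 are: {1, 11, 19, 29}; {1, 7, 13, 19}; {1, 17, 19, 23}.
So G has 3 subgroups of order 4.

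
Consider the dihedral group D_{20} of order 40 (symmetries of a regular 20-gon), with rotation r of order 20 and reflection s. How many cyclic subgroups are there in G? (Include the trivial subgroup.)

26

A cyclic subgroup of order d is generated by each of its φ(d) elements of order d, so the cyclic subgroups of order d number (#elements of order d)/φ(d).
Cyclic subgroups by order — order 1: 1; order 2: 21; order 4: 1; order 5: 1; order 10: 1; order 20: 1.
Total: 26.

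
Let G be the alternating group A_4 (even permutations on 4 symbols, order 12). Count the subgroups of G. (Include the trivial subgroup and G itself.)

10

|G| = 12, so by Lagrange every subgroup order divides 12. Divisors: 1, 2, 3, 4, 6, 12.
Subgroups by order — order 1: 1; order 2: 3; order 3: 4; order 4: 1; order 6: 0; order 12: 1.
Total: 1 + 3 + 4 + 1 + 0 + 1 = 10.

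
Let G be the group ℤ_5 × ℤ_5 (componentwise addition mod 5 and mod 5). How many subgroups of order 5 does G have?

6

|G| = 25 and 5 | 25, so subgroups of order 5 are possible by Lagrange.
The subgroups of order 5 are: {(0,0), (0,1), (0,2), (0,3), (0,4)}; {(0,0), (1,0), (2,0), (3,0), (4,0)}; {(0,0), (1,1), (2,2), (3,3), (4,4)}; {(0,0), (1,2), (2,4), (3,1), (4,3)}; … (6 in all).
So G has 6 subgroups of order 5.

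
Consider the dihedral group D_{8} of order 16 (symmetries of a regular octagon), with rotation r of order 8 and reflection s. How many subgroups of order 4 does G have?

5

|G| = 16 and 4 | 16, so subgroups of order 4 are possible by Lagrange.
The subgroups of order 4 are: {e, r^2, r^4, r^6}; {e, r^4, r^2s, r^6s}; {e, r^4, r^3s, r^7s}; {e, r^4, s, r^4s}; … (5 in all).
So G has 5 subgroups of order 4.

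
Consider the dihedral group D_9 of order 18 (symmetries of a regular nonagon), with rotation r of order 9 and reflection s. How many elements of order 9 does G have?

The elements of order 9 are: r, r^2, r^4, r^5, r^7, r^8.
That's 6.

6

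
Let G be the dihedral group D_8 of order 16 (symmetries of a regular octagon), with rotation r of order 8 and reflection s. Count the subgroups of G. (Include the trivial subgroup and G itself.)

19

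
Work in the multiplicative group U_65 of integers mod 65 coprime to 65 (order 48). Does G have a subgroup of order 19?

No

19 does not divide |G| = 48, so by Lagrange no subgroup of order 19 exists.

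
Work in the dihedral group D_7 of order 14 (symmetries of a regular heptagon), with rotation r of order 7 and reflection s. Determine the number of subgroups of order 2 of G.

|G| = 14 and 2 | 14, so subgroups of order 2 are possible by Lagrange.
The subgroups of order 2 are: {e, r^2s}; {e, r^3s}; {e, r^4s}; {e, r^5s}; … (7 in all).
So G has 7 subgroups of order 2.

7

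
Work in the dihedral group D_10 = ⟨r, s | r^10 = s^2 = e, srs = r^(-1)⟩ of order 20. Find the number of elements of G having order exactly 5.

The elements of order 5 are: r^2, r^4, r^6, r^8.
That's 4.

4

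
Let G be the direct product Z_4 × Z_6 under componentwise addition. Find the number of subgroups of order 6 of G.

|G| = 24 and 6 | 24, so subgroups of order 6 are possible by Lagrange.
The subgroups of order 6 are: {(0,0), (0,1), (0,2), (0,3), (0,4), (0,5)}; {(0,0), (0,2), (0,4), (2,0), (2,2), (2,4)}; {(0,0), (0,2), (0,4), (2,1), (2,3), (2,5)}.
So G has 3 subgroups of order 6.

3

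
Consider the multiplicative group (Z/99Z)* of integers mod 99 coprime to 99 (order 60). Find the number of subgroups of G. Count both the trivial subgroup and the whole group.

20

|G| = 60, so by Lagrange every subgroup order divides 60. Divisors: 1, 2, 3, 4, 5, 6, 10, 12, 15, 20, 30, 60.
Subgroups by order — order 1: 1; order 2: 3; order 3: 1; order 4: 1; order 5: 1; order 6: 3; order 10: 3; order 12: 1; order 15: 1; order 20: 1; order 30: 3; order 60: 1.
Total: 1 + 3 + 1 + 1 + 1 + 3 + 3 + 1 + 1 + 1 + 3 + 1 = 20.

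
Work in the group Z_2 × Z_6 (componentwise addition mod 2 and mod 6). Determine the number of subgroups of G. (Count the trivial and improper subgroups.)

|G| = 12, so by Lagrange every subgroup order divides 12. Divisors: 1, 2, 3, 4, 6, 12.
Subgroups by order — order 1: 1; order 2: 3; order 3: 1; order 4: 1; order 6: 3; order 12: 1.
Total: 1 + 3 + 1 + 1 + 3 + 1 = 10.

10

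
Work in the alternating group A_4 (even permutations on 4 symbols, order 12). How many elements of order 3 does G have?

The elements of order 3 are: (2 3 4), (2 4 3), (1 2 3), (1 2 4), (1 3 2), (1 3 4), (1 4 2), (1 4 3).
That's 8.

8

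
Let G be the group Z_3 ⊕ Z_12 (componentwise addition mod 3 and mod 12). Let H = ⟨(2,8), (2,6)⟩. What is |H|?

|⟨(2,8)⟩| = 3 and |⟨(2,6)⟩| = 6, so |H| is a multiple of lcm(3, 6) = 6 and divides |G| = 36.
Closing under the operation: H = {(0,0), (0,2), (0,4), (0,6), (0,8), (0,10), (1,0), (1,2), (1,4), (1,6), (1,8), (1,10), (2,0), (2,2), (2,4), (2,6), (2,8), (2,10)}, so |H| = 18.

18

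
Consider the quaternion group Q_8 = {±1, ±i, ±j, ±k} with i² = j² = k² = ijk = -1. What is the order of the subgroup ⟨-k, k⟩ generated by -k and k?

4

|⟨-k⟩| = 4 and |⟨k⟩| = 4, so |H| is a multiple of lcm(4, 4) = 4 and divides |G| = 8.
Closing under the operation: H = {1, -1, k, -k}, so |H| = 4.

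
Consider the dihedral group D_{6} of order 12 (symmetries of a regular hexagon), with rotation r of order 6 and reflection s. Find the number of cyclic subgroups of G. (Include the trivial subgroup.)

A cyclic subgroup of order d is generated by each of its φ(d) elements of order d, so the cyclic subgroups of order d number (#elements of order d)/φ(d).
Cyclic subgroups by order — order 1: 1; order 2: 7; order 3: 1; order 6: 1.
Total: 10.

10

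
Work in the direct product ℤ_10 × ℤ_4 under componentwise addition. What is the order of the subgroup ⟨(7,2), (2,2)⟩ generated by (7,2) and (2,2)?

|⟨(7,2)⟩| = 10 and |⟨(2,2)⟩| = 10, so |H| is a multiple of lcm(10, 10) = 10 and divides |G| = 40.
Closing under the operation: H = {(0,0), (0,2), (1,0), (1,2), (2,0), (2,2), (3,0), (3,2), (4,0), (4,2), (5,0), (5,2), (6,0), (6,2), (7,0), (7,2), (8,0), (8,2), (9,0), (9,2)}, so |H| = 20.

20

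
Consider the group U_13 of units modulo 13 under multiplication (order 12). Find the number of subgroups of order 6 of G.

1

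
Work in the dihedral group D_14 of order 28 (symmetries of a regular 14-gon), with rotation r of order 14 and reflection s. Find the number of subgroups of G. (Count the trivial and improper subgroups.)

|G| = 28, so by Lagrange every subgroup order divides 28. Divisors: 1, 2, 4, 7, 14, 28.
Subgroups by order — order 1: 1; order 2: 15; order 4: 7; order 7: 1; order 14: 3; order 28: 1.
Total: 1 + 15 + 7 + 1 + 3 + 1 = 28.

28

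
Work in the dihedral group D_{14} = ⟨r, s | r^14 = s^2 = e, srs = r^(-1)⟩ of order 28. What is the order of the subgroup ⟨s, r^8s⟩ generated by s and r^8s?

14

|⟨s⟩| = 2 and |⟨r^8s⟩| = 2, so |H| is a multiple of lcm(2, 2) = 2 and divides |G| = 28.
Closing under the operation: H = {e, r^2, r^4, r^6, r^8, r^10, r^12, s, r^2s, r^4s, r^6s, r^8s, r^10s, r^12s}, so |H| = 14.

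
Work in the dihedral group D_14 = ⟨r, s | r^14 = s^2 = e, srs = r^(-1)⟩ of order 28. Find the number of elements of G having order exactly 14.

The elements of order 14 are: r, r^3, r^5, r^9, r^11, r^13.
That's 6.

6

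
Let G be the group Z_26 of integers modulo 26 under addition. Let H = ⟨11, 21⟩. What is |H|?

|⟨11⟩| = 26 and |⟨21⟩| = 26, so |H| is a multiple of lcm(26, 26) = 26 and divides |G| = 26.
Closing {11, 21} under the group operation gives all of G, so |H| = 26.

26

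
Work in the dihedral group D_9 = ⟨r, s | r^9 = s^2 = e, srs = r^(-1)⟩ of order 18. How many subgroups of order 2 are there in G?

|G| = 18 and 2 | 18, so subgroups of order 2 are possible by Lagrange.
The subgroups of order 2 are: {e, r^2s}; {e, r^3s}; {e, r^4s}; {e, r^5s}; … (9 in all).
So G has 9 subgroups of order 2.

9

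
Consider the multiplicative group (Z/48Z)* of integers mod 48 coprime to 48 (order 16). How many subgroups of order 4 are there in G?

|G| = 16 and 4 | 16, so subgroups of order 4 are possible by Lagrange.
The subgroups of order 4 are: {1, 11, 25, 35}; {1, 13, 25, 37}; {1, 7, 17, 23}; {1, 17, 25, 41}; … (11 in all).
So G has 11 subgroups of order 4.

11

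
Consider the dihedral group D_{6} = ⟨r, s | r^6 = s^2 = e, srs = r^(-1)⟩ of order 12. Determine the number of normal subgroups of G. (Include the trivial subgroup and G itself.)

G has 16 subgroups. Checking conjugation-invariance by order — order 1: 1/1 normal; order 2: 1/7 normal; order 3: 1/1 normal; order 4: 0/3 normal; order 6: 3/3 normal; order 12: 1/1 normal.
Total normal subgroups: 7.

7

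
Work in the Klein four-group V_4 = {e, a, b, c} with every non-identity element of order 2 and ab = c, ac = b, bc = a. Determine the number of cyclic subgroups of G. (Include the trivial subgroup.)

4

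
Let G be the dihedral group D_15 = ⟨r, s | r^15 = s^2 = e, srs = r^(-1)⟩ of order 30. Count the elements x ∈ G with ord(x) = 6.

0

No element of G has order 6 (even though 6 | 30).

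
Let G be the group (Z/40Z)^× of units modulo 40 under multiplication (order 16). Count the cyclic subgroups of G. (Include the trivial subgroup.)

12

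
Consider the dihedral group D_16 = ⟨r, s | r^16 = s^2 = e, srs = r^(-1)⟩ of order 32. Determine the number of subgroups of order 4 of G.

9

|G| = 32 and 4 | 32, so subgroups of order 4 are possible by Lagrange.
The subgroups of order 4 are: {e, r^8, r^2s, r^10s}; {e, r^8, r^3s, r^11s}; {e, r^4, r^8, r^12}; {e, r^8, r^4s, r^12s}; … (9 in all).
So G has 9 subgroups of order 4.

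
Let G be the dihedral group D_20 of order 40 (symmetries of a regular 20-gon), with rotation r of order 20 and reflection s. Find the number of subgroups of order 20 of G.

3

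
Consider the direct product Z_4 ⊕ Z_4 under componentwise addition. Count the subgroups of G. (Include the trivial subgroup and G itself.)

15

|G| = 16, so by Lagrange every subgroup order divides 16. Divisors: 1, 2, 4, 8, 16.
Subgroups by order — order 1: 1; order 2: 3; order 4: 7; order 8: 3; order 16: 1.
Total: 1 + 3 + 7 + 3 + 1 = 15.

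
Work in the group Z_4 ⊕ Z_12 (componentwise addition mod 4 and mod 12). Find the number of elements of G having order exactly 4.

An element (a,b) has order lcm(ord(a), ord(b)); count pairs with lcm equal to 4.
Enumerating gives 12 such elements.

12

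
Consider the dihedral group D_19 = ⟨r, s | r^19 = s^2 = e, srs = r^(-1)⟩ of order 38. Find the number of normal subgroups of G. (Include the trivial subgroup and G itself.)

G has 22 subgroups. Checking conjugation-invariance by order — order 1: 1/1 normal; order 2: 0/19 normal; order 19: 1/1 normal; order 38: 1/1 normal.
Total normal subgroups: 3.

3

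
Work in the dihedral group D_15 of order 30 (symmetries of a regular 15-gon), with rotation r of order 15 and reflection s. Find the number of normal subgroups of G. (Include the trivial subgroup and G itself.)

5

G has 28 subgroups. Checking conjugation-invariance by order — order 1: 1/1 normal; order 2: 0/15 normal; order 3: 1/1 normal; order 5: 1/1 normal; order 6: 0/5 normal; order 10: 0/3 normal; order 15: 1/1 normal; order 30: 1/1 normal.
Total normal subgroups: 5.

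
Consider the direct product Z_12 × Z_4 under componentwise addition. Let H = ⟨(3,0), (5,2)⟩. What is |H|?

|⟨(3,0)⟩| = 4 and |⟨(5,2)⟩| = 12, so |H| is a multiple of lcm(4, 12) = 12 and divides |G| = 48.
Closing under the operation: H = {(0,0), (0,2), (1,0), (1,2), (2,0), (2,2), (3,0), (3,2), (4,0), (4,2), (5,0), (5,2), (6,0), (6,2), (7,0), (7,2), (8,0), (8,2), (9,0), (9,2), (10,0), (10,2), (11,0), (11,2)}, so |H| = 24.

24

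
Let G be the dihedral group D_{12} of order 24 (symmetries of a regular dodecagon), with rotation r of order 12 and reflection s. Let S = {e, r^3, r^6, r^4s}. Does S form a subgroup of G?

r^3 ∈ S but its inverse r^9 ∉ S, so S is not a subgroup.

No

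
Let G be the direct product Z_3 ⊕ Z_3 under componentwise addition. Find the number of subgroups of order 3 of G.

4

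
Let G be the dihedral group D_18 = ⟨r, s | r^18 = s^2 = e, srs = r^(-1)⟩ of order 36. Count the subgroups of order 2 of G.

|G| = 36 and 2 | 36, so subgroups of order 2 are possible by Lagrange.
The subgroups of order 2 are: {e, r^10s}; {e, r^11s}; {e, r^12s}; {e, r^13s}; … (19 in all).
So G has 19 subgroups of order 2.

19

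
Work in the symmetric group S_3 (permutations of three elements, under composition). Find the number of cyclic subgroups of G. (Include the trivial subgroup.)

5

Group the elements of G by the cyclic subgroup they generate; each cyclic subgroup of order d accounts for φ(d) elements.
Cyclic subgroups by order — order 1: 1; order 2: 3; order 3: 1.
Total: 5.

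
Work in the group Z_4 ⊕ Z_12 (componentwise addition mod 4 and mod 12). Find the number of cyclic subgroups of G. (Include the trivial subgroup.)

Group the elements of G by the cyclic subgroup they generate; each cyclic subgroup of order d accounts for φ(d) elements.
Cyclic subgroups by order — order 1: 1; order 2: 3; order 3: 1; order 4: 6; order 6: 3; order 12: 6.
Total: 20.

20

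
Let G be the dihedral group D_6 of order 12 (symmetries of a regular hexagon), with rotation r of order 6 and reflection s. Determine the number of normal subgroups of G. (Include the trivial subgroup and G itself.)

G has 16 subgroups. Checking conjugation-invariance by order — order 1: 1/1 normal; order 2: 1/7 normal; order 3: 1/1 normal; order 4: 0/3 normal; order 6: 3/3 normal; order 12: 1/1 normal.
Total normal subgroups: 7.

7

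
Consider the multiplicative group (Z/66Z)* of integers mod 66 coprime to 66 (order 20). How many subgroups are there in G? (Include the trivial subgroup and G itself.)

10

|G| = 20, so by Lagrange every subgroup order divides 20. Divisors: 1, 2, 4, 5, 10, 20.
Subgroups by order — order 1: 1; order 2: 3; order 4: 1; order 5: 1; order 10: 3; order 20: 1.
Total: 1 + 3 + 1 + 1 + 3 + 1 = 10.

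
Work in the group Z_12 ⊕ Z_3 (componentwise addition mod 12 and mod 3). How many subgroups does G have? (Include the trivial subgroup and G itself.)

|G| = 36, so by Lagrange every subgroup order divides 36. Divisors: 1, 2, 3, 4, 6, 9, 12, 18, 36.
Subgroups by order — order 1: 1; order 2: 1; order 3: 4; order 4: 1; order 6: 4; order 9: 1; order 12: 4; order 18: 1; order 36: 1.
Total: 1 + 1 + 4 + 1 + 4 + 1 + 4 + 1 + 1 = 18.

18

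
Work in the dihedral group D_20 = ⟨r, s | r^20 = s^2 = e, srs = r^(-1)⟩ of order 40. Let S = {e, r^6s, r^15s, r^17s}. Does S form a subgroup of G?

No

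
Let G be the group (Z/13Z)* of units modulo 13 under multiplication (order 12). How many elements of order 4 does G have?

The elements of order 4 are: 5, 8.
That's 2.

2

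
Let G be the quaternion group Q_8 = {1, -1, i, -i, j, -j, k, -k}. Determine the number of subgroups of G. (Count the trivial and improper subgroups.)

|G| = 8, so by Lagrange every subgroup order divides 8. Divisors: 1, 2, 4, 8.
Subgroups by order — order 1: 1; order 2: 1; order 4: 3; order 8: 1.
Total: 1 + 1 + 3 + 1 = 6.

6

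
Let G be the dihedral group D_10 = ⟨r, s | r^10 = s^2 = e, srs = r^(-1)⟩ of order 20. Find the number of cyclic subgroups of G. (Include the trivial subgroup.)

Each element a generates a cyclic subgroup ⟨a⟩; distinct elements may generate the same one (a cyclic group of order d has φ(d) generators).
Cyclic subgroups by order — order 1: 1; order 2: 11; order 5: 1; order 10: 1.
Total: 14.

14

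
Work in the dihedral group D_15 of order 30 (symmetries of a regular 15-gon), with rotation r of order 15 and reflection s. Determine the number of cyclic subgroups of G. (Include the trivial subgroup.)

19

A cyclic subgroup of order d is generated by each of its φ(d) elements of order d, so the cyclic subgroups of order d number (#elements of order d)/φ(d).
Cyclic subgroups by order — order 1: 1; order 2: 15; order 3: 1; order 5: 1; order 15: 1.
Total: 19.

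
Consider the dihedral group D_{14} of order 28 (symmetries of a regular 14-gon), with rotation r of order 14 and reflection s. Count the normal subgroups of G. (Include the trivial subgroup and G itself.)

7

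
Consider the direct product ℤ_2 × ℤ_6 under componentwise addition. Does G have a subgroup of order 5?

5 does not divide |G| = 12, so by Lagrange no subgroup of order 5 exists.

No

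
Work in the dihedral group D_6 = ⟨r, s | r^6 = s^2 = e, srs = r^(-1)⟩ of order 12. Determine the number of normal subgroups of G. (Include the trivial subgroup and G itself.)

G has 16 subgroups. Checking conjugation-invariance by order — order 1: 1/1 normal; order 2: 1/7 normal; order 3: 1/1 normal; order 4: 0/3 normal; order 6: 3/3 normal; order 12: 1/1 normal.
Total normal subgroups: 7.

7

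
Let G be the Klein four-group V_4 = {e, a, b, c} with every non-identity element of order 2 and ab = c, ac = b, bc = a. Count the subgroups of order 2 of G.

3

|G| = 4 and 2 | 4, so subgroups of order 2 are possible by Lagrange.
The subgroups of order 2 are: {e, a}; {e, b}; {e, c}.
So G has 3 subgroups of order 2.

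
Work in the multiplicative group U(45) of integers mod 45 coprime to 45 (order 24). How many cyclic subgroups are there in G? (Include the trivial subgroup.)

12

A cyclic subgroup of order d is generated by each of its φ(d) elements of order d, so the cyclic subgroups of order d number (#elements of order d)/φ(d).
Cyclic subgroups by order — order 1: 1; order 2: 3; order 3: 1; order 4: 2; order 6: 3; order 12: 2.
Total: 12.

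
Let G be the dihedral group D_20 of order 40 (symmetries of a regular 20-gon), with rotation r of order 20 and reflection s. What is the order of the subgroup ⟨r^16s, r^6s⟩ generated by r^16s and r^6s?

4

|⟨r^16s⟩| = 2 and |⟨r^6s⟩| = 2, so |H| is a multiple of lcm(2, 2) = 2 and divides |G| = 40.
Closing under the operation: H = {e, r^10, r^6s, r^16s}, so |H| = 4.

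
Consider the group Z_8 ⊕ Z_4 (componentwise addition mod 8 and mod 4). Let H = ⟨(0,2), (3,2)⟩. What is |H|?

16

|⟨(0,2)⟩| = 2 and |⟨(3,2)⟩| = 8, so |H| is a multiple of lcm(2, 8) = 8 and divides |G| = 32.
Closing under the operation: H = {(0,0), (0,2), (1,0), (1,2), (2,0), (2,2), (3,0), (3,2), (4,0), (4,2), (5,0), (5,2), (6,0), (6,2), (7,0), (7,2)}, so |H| = 16.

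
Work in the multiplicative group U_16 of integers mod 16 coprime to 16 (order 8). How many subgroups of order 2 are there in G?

3

|G| = 8 and 2 | 8, so subgroups of order 2 are possible by Lagrange.
The subgroups of order 2 are: {1, 15}; {1, 7}; {1, 9}.
So G has 3 subgroups of order 2.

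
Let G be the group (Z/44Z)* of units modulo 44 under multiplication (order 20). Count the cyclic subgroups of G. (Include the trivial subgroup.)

Each element a generates a cyclic subgroup ⟨a⟩; distinct elements may generate the same one (a cyclic group of order d has φ(d) generators).
Cyclic subgroups by order — order 1: 1; order 2: 3; order 5: 1; order 10: 3.
Total: 8.

8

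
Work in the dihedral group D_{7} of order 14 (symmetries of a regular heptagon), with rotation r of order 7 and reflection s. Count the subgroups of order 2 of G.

|G| = 14 and 2 | 14, so subgroups of order 2 are possible by Lagrange.
The subgroups of order 2 are: {e, r^2s}; {e, r^3s}; {e, r^4s}; {e, r^5s}; … (7 in all).
So G has 7 subgroups of order 2.

7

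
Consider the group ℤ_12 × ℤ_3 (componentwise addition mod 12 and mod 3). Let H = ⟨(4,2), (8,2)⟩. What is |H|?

9

|⟨(4,2)⟩| = 3 and |⟨(8,2)⟩| = 3, so |H| is a multiple of lcm(3, 3) = 3 and divides |G| = 36.
Closing under the operation: H = {(0,0), (0,1), (0,2), (4,0), (4,1), (4,2), (8,0), (8,1), (8,2)}, so |H| = 9.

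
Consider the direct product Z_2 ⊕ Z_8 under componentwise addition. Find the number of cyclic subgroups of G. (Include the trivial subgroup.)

Group the elements of G by the cyclic subgroup they generate; each cyclic subgroup of order d accounts for φ(d) elements.
Cyclic subgroups by order — order 1: 1; order 2: 3; order 4: 2; order 8: 2.
Total: 8.

8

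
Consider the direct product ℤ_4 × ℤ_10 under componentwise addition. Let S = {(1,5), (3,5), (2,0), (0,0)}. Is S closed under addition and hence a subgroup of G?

Yes

|S| = 4 divides |G| = 40, consistent with Lagrange.
S contains the identity, every element's inverse is in S, and S is closed under +: it is a subgroup.
In fact S = ⟨(1,5)⟩.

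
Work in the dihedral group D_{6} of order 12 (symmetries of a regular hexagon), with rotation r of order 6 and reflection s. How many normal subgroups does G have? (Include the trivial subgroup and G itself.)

7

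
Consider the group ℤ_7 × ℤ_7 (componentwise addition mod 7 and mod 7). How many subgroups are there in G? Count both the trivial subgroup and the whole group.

10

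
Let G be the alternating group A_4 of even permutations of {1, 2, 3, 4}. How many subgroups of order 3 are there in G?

|G| = 12 and 3 | 12, so subgroups of order 3 are possible by Lagrange.
The subgroups of order 3 are: {e, (1 2 3), (1 3 2)}; {e, (1 2 4), (1 4 2)}; {e, (1 3 4), (1 4 3)}; {e, (2 3 4), (2 4 3)}.
So G has 4 subgroups of order 3.

4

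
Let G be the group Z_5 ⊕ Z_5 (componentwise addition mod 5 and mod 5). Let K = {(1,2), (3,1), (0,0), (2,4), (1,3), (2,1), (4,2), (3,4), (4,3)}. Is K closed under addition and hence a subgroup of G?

No

|K| = 9 does not divide |G| = 25, so by Lagrange K is not a subgroup.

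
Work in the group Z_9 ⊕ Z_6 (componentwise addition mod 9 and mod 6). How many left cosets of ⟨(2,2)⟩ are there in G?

6

|⟨(2,2)⟩| = 9 and |G| = 54.
By Lagrange, [G : H] = |G|/|H| = 54/9 = 6.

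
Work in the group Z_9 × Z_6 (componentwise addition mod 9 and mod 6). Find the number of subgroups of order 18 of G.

4

|G| = 54 and 18 | 54, so subgroups of order 18 are possible by Lagrange.
The subgroups of order 18 are: {(0,0), (0,1), (0,2), (0,3), (0,4), (0,5), (3,0), (3,1), (3,2), (3,3), (3,4), (3,5), (6,0), (6,1), (6,2), (6,3), (6,4), (6,5)}; {(0,0), (0,3), (1,0), (1,3), (2,0), (2,3), (3,0), (3,3), (4,0), (4,3), (5,0), (5,3), (6,0), (6,3), (7,0), (7,3), (8,0), (8,3)}; {(0,0), (0,3), (1,1), (1,4), (2,2), (2,5), (3,0), (3,3), (4,1), (4,4), (5,2), (5,5), (6,0), (6,3), (7,1), (7,4), (8,2), (8,5)}; {(0,0), (0,3), (1,2), (1,5), (2,1), (2,4), (3,0), (3,3), (4,2), (4,5), (5,1), (5,4), (6,0), (6,3), (7,2), (7,5), (8,1), (8,4)}.
So G has 4 subgroups of order 18.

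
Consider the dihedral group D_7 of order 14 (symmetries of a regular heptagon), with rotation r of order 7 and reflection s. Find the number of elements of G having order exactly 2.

The elements of order 2 are: s, rs, r^2s, r^3s, r^4s, r^5s, r^6s.
That's 7.

7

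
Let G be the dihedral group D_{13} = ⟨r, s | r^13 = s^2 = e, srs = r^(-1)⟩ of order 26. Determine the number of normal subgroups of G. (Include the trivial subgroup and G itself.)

3

G has 16 subgroups. Checking conjugation-invariance by order — order 1: 1/1 normal; order 2: 0/13 normal; order 13: 1/1 normal; order 26: 1/1 normal.
Total normal subgroups: 3.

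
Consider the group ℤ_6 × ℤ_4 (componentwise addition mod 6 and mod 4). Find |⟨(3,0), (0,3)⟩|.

|⟨(3,0)⟩| = 2 and |⟨(0,3)⟩| = 4, so |H| is a multiple of lcm(2, 4) = 4 and divides |G| = 24.
Closing under the operation: H = {(0,0), (0,1), (0,2), (0,3), (3,0), (3,1), (3,2), (3,3)}, so |H| = 8.

8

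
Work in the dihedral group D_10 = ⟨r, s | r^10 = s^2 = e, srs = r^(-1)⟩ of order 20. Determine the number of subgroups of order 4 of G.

|G| = 20 and 4 | 20, so subgroups of order 4 are possible by Lagrange.
The subgroups of order 4 are: {e, r^5, r^2s, r^7s}; {e, r^5, r^3s, r^8s}; {e, r^5, r^4s, r^9s}; {e, r^5, s, r^5s}; … (5 in all).
So G has 5 subgroups of order 4.

5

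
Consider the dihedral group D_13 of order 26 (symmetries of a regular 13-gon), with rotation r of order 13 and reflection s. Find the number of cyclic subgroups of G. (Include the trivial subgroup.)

Group the elements of G by the cyclic subgroup they generate; each cyclic subgroup of order d accounts for φ(d) elements.
Cyclic subgroups by order — order 1: 1; order 2: 13; order 13: 1.
Total: 15.

15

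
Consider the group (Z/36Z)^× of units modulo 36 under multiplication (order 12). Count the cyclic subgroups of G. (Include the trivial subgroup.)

8

Each element a generates a cyclic subgroup ⟨a⟩; distinct elements may generate the same one (a cyclic group of order d has φ(d) generators).
Cyclic subgroups by order — order 1: 1; order 2: 3; order 3: 1; order 6: 3.
Total: 8.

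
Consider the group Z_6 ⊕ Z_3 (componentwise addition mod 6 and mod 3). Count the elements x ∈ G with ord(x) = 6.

An element (a,b) has order lcm(ord(a), ord(b)); count pairs with lcm equal to 6.
Enumerating gives 8 such elements.

8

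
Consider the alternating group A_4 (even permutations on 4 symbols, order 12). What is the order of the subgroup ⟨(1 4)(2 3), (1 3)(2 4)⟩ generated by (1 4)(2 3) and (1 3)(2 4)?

|⟨(1 4)(2 3)⟩| = 2 and |⟨(1 3)(2 4)⟩| = 2, so |H| is a multiple of lcm(2, 2) = 2 and divides |G| = 12.
Closing under the operation: H = {e, (1 2)(3 4), (1 3)(2 4), (1 4)(2 3)}, so |H| = 4.

4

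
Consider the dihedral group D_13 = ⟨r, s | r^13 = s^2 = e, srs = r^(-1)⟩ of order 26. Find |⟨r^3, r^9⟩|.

13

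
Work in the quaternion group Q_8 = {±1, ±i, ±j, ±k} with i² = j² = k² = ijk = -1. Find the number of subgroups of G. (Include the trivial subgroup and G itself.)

|G| = 8, so by Lagrange every subgroup order divides 8. Divisors: 1, 2, 4, 8.
Subgroups by order — order 1: 1; order 2: 1; order 4: 3; order 8: 1.
Total: 1 + 1 + 3 + 1 = 6.

6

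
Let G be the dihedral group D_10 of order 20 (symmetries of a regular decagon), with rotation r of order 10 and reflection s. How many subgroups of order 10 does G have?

|G| = 20 and 10 | 20, so subgroups of order 10 are possible by Lagrange.
The subgroups of order 10 are: {e, r, r^2, r^3, r^4, r^5, r^6, r^7, r^8, r^9}; {e, r^2, r^4, r^6, r^8, s, r^2s, r^4s, r^6s, r^8s}; {e, r^2, r^4, r^6, r^8, rs, r^3s, r^5s, r^7s, r^9s}.
So G has 3 subgroups of order 10.

3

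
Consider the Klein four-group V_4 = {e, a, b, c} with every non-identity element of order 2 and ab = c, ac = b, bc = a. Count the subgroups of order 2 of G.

|G| = 4 and 2 | 4, so subgroups of order 2 are possible by Lagrange.
The subgroups of order 2 are: {e, a}; {e, b}; {e, c}.
So G has 3 subgroups of order 2.

3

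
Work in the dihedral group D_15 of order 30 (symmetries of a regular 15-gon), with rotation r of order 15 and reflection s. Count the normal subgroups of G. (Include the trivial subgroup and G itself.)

G has 28 subgroups. Checking conjugation-invariance by order — order 1: 1/1 normal; order 2: 0/15 normal; order 3: 1/1 normal; order 5: 1/1 normal; order 6: 0/5 normal; order 10: 0/3 normal; order 15: 1/1 normal; order 30: 1/1 normal.
Total normal subgroups: 5.

5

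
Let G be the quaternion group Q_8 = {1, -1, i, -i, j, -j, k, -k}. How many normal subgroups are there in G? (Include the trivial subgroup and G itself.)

6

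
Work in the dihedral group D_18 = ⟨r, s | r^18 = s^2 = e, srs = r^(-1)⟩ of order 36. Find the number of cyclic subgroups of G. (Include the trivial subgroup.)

24

Group the elements of G by the cyclic subgroup they generate; each cyclic subgroup of order d accounts for φ(d) elements.
Cyclic subgroups by order — order 1: 1; order 2: 19; order 3: 1; order 6: 1; order 9: 1; order 18: 1.
Total: 24.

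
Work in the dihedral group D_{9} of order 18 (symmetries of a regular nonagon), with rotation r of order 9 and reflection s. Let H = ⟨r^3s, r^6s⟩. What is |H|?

|⟨r^3s⟩| = 2 and |⟨r^6s⟩| = 2, so |H| is a multiple of lcm(2, 2) = 2 and divides |G| = 18.
Closing under the operation: H = {e, r^3, r^6, s, r^3s, r^6s}, so |H| = 6.

6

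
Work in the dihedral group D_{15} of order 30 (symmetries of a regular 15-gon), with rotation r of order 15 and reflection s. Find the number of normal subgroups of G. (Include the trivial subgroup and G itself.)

G has 28 subgroups. Checking conjugation-invariance by order — order 1: 1/1 normal; order 2: 0/15 normal; order 3: 1/1 normal; order 5: 1/1 normal; order 6: 0/5 normal; order 10: 0/3 normal; order 15: 1/1 normal; order 30: 1/1 normal.
Total normal subgroups: 5.

5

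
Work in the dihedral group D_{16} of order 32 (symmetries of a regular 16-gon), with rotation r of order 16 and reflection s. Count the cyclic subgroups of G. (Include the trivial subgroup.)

Group the elements of G by the cyclic subgroup they generate; each cyclic subgroup of order d accounts for φ(d) elements.
Cyclic subgroups by order — order 1: 1; order 2: 17; order 4: 1; order 8: 1; order 16: 1.
Total: 21.

21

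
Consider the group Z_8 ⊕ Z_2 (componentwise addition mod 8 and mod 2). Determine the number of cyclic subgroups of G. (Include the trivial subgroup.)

A cyclic subgroup of order d is generated by each of its φ(d) elements of order d, so the cyclic subgroups of order d number (#elements of order d)/φ(d).
Cyclic subgroups by order — order 1: 1; order 2: 3; order 4: 2; order 8: 2.
Total: 8.

8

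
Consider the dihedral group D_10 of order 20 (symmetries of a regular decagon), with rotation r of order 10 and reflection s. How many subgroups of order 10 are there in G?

3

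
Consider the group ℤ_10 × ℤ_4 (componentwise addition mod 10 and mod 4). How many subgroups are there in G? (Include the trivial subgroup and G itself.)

|G| = 40, so by Lagrange every subgroup order divides 40. Divisors: 1, 2, 4, 5, 8, 10, 20, 40.
Subgroups by order — order 1: 1; order 2: 3; order 4: 3; order 5: 1; order 8: 1; order 10: 3; order 20: 3; order 40: 1.
Total: 1 + 3 + 3 + 1 + 1 + 3 + 3 + 1 = 16.

16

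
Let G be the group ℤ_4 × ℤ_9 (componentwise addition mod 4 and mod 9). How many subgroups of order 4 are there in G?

|G| = 36 and 4 | 36, so subgroups of order 4 are possible by Lagrange.
The subgroups of order 4 are: {(0,0), (1,0), (2,0), (3,0)}.
So G has 1 subgroup of order 4.

1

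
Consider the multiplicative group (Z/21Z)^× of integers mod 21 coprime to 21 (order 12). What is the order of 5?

Compute successive powers of 5 mod 21: 5, 4, 20, 16, 17, 1; 5^6 ≡ 1 (mod 21).
So |⟨5⟩| = 6.

6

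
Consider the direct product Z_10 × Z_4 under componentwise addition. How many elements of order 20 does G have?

16

An element (a,b) has order lcm(ord(a), ord(b)); count pairs with lcm equal to 20.
Enumerating gives 16 such elements.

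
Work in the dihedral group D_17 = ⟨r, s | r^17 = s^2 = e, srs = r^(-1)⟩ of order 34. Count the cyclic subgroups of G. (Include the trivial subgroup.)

A cyclic subgroup of order d is generated by each of its φ(d) elements of order d, so the cyclic subgroups of order d number (#elements of order d)/φ(d).
Cyclic subgroups by order — order 1: 1; order 2: 17; order 17: 1.
Total: 19.

19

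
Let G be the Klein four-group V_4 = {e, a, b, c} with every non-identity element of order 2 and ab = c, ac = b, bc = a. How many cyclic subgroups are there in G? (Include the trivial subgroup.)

4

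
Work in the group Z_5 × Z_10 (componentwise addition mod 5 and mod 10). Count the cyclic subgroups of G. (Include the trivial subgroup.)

14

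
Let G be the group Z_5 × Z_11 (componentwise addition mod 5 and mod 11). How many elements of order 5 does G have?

An element (a,b) has order lcm(ord(a), ord(b)); count pairs with lcm equal to 5.
Enumerating gives 4 such elements.

4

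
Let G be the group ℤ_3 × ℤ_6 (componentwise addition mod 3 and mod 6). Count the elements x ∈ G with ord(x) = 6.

An element (a,b) has order lcm(ord(a), ord(b)); count pairs with lcm equal to 6.
Enumerating gives 8 such elements.

8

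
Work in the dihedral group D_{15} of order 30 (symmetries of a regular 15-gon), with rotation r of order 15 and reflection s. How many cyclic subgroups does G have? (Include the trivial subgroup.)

Each element a generates a cyclic subgroup ⟨a⟩; distinct elements may generate the same one (a cyclic group of order d has φ(d) generators).
Cyclic subgroups by order — order 1: 1; order 2: 15; order 3: 1; order 5: 1; order 15: 1.
Total: 19.

19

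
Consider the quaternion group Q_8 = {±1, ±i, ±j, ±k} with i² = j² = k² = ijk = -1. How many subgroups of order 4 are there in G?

|G| = 8 and 4 | 8, so subgroups of order 4 are possible by Lagrange.
The subgroups of order 4 are: {1, -1, i, -i}; {1, -1, j, -j}; {1, -1, k, -k}.
So G has 3 subgroups of order 4.

3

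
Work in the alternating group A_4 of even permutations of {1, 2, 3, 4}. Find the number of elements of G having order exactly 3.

8

The elements of order 3 are: (2 3 4), (2 4 3), (1 2 3), (1 2 4), (1 3 2), (1 3 4), (1 4 2), (1 4 3).
That's 8.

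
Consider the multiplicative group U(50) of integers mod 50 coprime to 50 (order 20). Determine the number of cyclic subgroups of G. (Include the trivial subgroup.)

6

A cyclic subgroup of order d is generated by each of its φ(d) elements of order d, so the cyclic subgroups of order d number (#elements of order d)/φ(d).
Cyclic subgroups by order — order 1: 1; order 2: 1; order 4: 1; order 5: 1; order 10: 1; order 20: 1.
Total: 6.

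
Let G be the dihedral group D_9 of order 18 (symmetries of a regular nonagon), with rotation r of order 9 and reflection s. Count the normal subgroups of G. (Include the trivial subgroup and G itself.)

G has 16 subgroups. Checking conjugation-invariance by order — order 1: 1/1 normal; order 2: 0/9 normal; order 3: 1/1 normal; order 6: 0/3 normal; order 9: 1/1 normal; order 18: 1/1 normal.
Total normal subgroups: 4.

4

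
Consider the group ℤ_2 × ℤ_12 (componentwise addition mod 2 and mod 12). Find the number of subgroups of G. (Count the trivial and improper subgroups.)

16

|G| = 24, so by Lagrange every subgroup order divides 24. Divisors: 1, 2, 3, 4, 6, 8, 12, 24.
Subgroups by order — order 1: 1; order 2: 3; order 3: 1; order 4: 3; order 6: 3; order 8: 1; order 12: 3; order 24: 1.
Total: 1 + 3 + 1 + 3 + 3 + 1 + 3 + 1 = 16.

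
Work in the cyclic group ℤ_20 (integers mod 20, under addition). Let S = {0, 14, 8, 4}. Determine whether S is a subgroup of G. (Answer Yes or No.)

8 ∈ S but its inverse 12 ∉ S, so S is not a subgroup.

No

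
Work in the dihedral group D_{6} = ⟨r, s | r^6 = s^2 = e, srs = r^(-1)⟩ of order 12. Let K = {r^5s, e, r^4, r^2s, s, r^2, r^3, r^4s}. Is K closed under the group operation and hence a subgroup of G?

No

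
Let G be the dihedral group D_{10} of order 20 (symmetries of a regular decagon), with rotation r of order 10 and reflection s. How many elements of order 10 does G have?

The elements of order 10 are: r, r^3, r^7, r^9.
That's 4.

4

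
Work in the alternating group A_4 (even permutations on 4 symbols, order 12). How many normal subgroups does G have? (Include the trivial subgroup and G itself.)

3

G has 10 subgroups. Checking conjugation-invariance by order — order 1: 1/1 normal; order 2: 0/3 normal; order 3: 0/4 normal; order 4: 1/1 normal; order 12: 1/1 normal.
Total normal subgroups: 3.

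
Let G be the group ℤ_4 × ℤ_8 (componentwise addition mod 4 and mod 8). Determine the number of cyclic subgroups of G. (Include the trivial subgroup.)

14

Each element a generates a cyclic subgroup ⟨a⟩; distinct elements may generate the same one (a cyclic group of order d has φ(d) generators).
Cyclic subgroups by order — order 1: 1; order 2: 3; order 4: 6; order 8: 4.
Total: 14.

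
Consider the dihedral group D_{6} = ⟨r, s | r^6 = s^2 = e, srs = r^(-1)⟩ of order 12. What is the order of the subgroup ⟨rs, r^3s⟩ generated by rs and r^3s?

6

|⟨rs⟩| = 2 and |⟨r^3s⟩| = 2, so |H| is a multiple of lcm(2, 2) = 2 and divides |G| = 12.
Closing under the operation: H = {e, r^2, r^4, rs, r^3s, r^5s}, so |H| = 6.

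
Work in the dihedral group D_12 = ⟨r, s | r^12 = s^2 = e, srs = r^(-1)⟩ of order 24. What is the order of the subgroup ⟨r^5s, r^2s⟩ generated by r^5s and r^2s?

8

|⟨r^5s⟩| = 2 and |⟨r^2s⟩| = 2, so |H| is a multiple of lcm(2, 2) = 2 and divides |G| = 24.
Closing under the operation: H = {e, r^3, r^6, r^9, r^2s, r^5s, r^8s, r^11s}, so |H| = 8.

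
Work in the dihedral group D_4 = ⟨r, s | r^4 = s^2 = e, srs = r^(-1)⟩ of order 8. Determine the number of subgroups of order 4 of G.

3

|G| = 8 and 4 | 8, so subgroups of order 4 are possible by Lagrange.
The subgroups of order 4 are: {e, r, r^2, r^3}; {e, r^2, s, r^2s}; {e, r^2, rs, r^3s}.
So G has 3 subgroups of order 4.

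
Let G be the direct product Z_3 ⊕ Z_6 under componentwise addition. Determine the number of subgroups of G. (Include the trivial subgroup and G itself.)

12

|G| = 18, so by Lagrange every subgroup order divides 18. Divisors: 1, 2, 3, 6, 9, 18.
Subgroups by order — order 1: 1; order 2: 1; order 3: 4; order 6: 4; order 9: 1; order 18: 1.
Total: 1 + 1 + 4 + 4 + 1 + 1 = 12.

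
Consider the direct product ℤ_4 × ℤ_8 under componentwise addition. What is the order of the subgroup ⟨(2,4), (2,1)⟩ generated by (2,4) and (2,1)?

|⟨(2,4)⟩| = 2 and |⟨(2,1)⟩| = 8, so |H| is a multiple of lcm(2, 8) = 8 and divides |G| = 32.
Closing under the operation: H = {(0,0), (0,1), (0,2), (0,3), (0,4), (0,5), (0,6), (0,7), (2,0), (2,1), (2,2), (2,3), (2,4), (2,5), (2,6), (2,7)}, so |H| = 16.

16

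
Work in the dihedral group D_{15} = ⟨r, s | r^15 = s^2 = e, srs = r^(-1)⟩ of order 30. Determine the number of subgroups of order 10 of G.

3

|G| = 30 and 10 | 30, so subgroups of order 10 are possible by Lagrange.
The subgroups of order 10 are: {e, r^3, r^6, r^9, r^12, rs, r^4s, r^7s, r^10s, r^13s}; {e, r^3, r^6, r^9, r^12, r^2s, r^5s, r^8s, r^11s, r^14s}; {e, r^3, r^6, r^9, r^12, s, r^3s, r^6s, r^9s, r^12s}.
So G has 3 subgroups of order 10.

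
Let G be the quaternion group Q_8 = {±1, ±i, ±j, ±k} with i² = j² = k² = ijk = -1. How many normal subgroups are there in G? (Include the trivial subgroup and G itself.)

G has 6 subgroups. Checking conjugation-invariance by order — order 1: 1/1 normal; order 2: 1/1 normal; order 4: 3/3 normal; order 8: 1/1 normal.
Total normal subgroups: 6.

6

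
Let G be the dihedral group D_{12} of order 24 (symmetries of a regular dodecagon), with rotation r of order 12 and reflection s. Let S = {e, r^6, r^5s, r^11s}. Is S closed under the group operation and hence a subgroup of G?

|S| = 4 divides |G| = 24, consistent with Lagrange.
S contains the identity, every element's inverse is in S, and S is closed under ·: it is a subgroup.

Yes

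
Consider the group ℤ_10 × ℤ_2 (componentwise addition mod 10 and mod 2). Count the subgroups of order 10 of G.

3

|G| = 20 and 10 | 20, so subgroups of order 10 are possible by Lagrange.
The subgroups of order 10 are: {(0,0), (0,1), (2,0), (2,1), (4,0), (4,1), (6,0), (6,1), (8,0), (8,1)}; {(0,0), (1,0), (2,0), (3,0), (4,0), (5,0), (6,0), (7,0), (8,0), (9,0)}; {(0,0), (1,1), (2,0), (3,1), (4,0), (5,1), (6,0), (7,1), (8,0), (9,1)}.
So G has 3 subgroups of order 10.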